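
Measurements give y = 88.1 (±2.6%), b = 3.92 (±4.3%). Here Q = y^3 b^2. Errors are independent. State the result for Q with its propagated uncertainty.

Each factor contributes (exponent × relative error)² to (δQ/Q)²:
  (3·δy/y)² = (3×0.0260)² = 0.00608;  (2·δb/b)² = (2×0.0430)² = 0.00740
δQ/Q = √(0.0135) = 0.116
Q = 1.05e+07, so δQ = 0.116 × 1.05e+07 = 1.22e+06.

(1.05 ± 0.122) × 10^7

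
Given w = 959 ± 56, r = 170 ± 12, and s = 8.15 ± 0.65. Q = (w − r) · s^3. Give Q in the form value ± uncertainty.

Let u = w − r = 789. δu = √(δw² + δr²) = √(3140 + 144) = 57.3, so δu/u = 0.0726.
Q is then a monomial in u, s:
δQ/Q = √((δu/u)² + (3·δs/s)²) = √(0.00527 + 0.0572) = 0.250
Q = 4.27e+05, so δQ = 0.250 × 4.27e+05 = 1.07e+05.

(4.27 ± 1.07) × 10^5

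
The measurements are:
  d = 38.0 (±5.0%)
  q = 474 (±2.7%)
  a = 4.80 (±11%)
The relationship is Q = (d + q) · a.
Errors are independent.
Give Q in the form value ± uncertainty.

Let u = d + q = 512. δu = √(δd² + δq²) = √(3.61 + 164) = 12.9, so δu/u = 0.0253.
Q is then a monomial in u, a:
δQ/Q = √((δu/u)² + (1·δa/a)²) = √(0.000639 + 0.0121) = 0.113
Q = 2460, so δQ = 0.113 × 2460 = 277.

2460 ± 277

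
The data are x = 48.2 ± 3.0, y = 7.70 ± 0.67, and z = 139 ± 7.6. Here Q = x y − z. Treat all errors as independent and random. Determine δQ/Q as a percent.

Let p = x·y = 371. δp/p = √((1·δx/x)² + (1·δy/y)²) = √(0.00387 + 0.00757) = 0.107, so δp = 39.7.
Q = p − z: δQ = √(δp² + δz²) = √(1580 + 57.8) = 40.4
Q = 232, so δQ/Q = 40.4/232 = 0.174.

17.4%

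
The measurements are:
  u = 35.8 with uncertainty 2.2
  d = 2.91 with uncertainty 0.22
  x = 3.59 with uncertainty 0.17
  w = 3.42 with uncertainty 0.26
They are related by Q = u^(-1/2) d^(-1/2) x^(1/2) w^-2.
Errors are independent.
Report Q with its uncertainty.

0.0159 ± 0.00256

For a monomial Q ∝ u^(-1/2), d^(-1/2), x^(1/2), w^-2, fractional errors add in quadrature:
  (−½·δu/u)² = (-0.5×0.0615)² = 0.000944;  (−½·δd/d)² = (-0.5×0.0756)² = 0.00143;  (½·δx/x)² = (0.5×0.0474)² = 0.000561;  (-2·δw/w)² = (-2×0.0760)² = 0.0231
δQ/Q = √(0.0261) = 0.161
Q = 0.0159, so δQ = 0.161 × 0.0159 = 0.00256.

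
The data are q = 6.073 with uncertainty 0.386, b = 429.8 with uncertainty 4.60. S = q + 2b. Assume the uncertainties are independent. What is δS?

Sums and differences: (δS)² = Σ (cᵢ δxᵢ)².
  (δq)² = 0.149;  (2·δb)² = 84.6
δS = √(84.8) = 9.21

9.21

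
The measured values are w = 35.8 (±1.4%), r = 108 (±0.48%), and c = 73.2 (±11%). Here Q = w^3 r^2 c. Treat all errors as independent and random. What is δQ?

Products/powers → add relative errors in quadrature, weighted by exponent:
  (3·δw/w)² = (3×0.0140)² = 0.00176;  (2·δr/r)² = (2×0.00480)² = 9.22e-05;  (1·δc/c)² = (1×0.110)² = 0.0121
δQ/Q = √(0.0140) = 0.118
Q = 3.92e+10, so δQ = 0.118 × 3.92e+10 = 4.63e+09.

4.63e+09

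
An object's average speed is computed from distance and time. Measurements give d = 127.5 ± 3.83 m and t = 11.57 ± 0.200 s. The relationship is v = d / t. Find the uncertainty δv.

0.382 m/s

Since v is a product/quotient, work with relative uncertainties:
  (1·δd/d)² = (1×0.0300)² = 0.000902;  (-1·δt/t)² = (-1×0.0173)² = 0.000299
δv/v = √(0.00120) = 0.0347
v = 11.02 m/s, so δv = 0.0347 × 11.02 = 0.382 m/s.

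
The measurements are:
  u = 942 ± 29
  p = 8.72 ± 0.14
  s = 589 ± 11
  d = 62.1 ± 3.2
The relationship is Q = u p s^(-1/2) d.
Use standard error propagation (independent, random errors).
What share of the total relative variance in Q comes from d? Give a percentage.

67.3%

(δQ/Q)² = (1·δu/u)² + (1·δp/p)² + (−½·δs/s)² + (1·δd/d)²
  u term: (1×0.0308)² = 0.000948
  p term: (1×0.0161)² = 0.000258
  s term: (-0.5×0.0187)² = 8.72e-05
  d term: (1×0.0515)² = 0.00266
Total = 0.00395. Share from d = 0.00266/0.00395 = 0.673.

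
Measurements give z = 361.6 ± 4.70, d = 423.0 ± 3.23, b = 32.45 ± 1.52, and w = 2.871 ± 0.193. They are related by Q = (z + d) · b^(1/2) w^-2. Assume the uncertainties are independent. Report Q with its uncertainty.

Let u = z + d = 784.6. δu = √(δz² + δd²) = √(22.1 + 10.4) = 5.70, so δu/u = 0.00727.
Q is then a monomial in u, b, w:
δQ/Q = √((δu/u)² + (½·δb/b)² + (-2·δw/w)²) = √(5.28e-05 + 0.000549 + 0.0181) = 0.137
Q = 542.2, so δQ = 0.137 × 542.2 = 74.1.

542.2 ± 74.1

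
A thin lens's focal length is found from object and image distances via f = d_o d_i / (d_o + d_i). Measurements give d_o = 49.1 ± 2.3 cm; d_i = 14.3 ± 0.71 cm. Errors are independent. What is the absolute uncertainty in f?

0.442 cm

∂f/∂d_o = (d_i/(d_o+d_i))² = 0.0509;  ∂f/∂d_i = (d_o/(d_o+d_i))² = 0.600
δf = √((∂f/∂d_o · δd_o)² + (∂f/∂d_i · δd_i)²) = √(0.0137 + 0.181) = 0.442 cm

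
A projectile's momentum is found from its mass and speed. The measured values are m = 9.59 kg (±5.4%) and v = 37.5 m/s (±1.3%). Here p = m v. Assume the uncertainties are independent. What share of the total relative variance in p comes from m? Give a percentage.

94.5%

(δp/p)² = (1·δm/m)² + (1·δv/v)²
  m term: (1×0.0540)² = 0.00292
  v term: (1×0.0130)² = 0.000169
Total = 0.00309. Share from m = 0.00292/0.00309 = 0.945.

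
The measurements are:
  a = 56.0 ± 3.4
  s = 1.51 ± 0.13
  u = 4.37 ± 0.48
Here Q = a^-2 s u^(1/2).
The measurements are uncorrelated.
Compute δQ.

Q is a product of powers, so relative uncertainties combine in quadrature:
  (-2·δa/a)² = (-2×0.0607)² = 0.0147;  (1·δs/s)² = (1×0.0861)² = 0.00741;  (½·δu/u)² = (0.5×0.110)² = 0.00302
δQ/Q = √(0.0252) = 0.159
Q = 0.00101, so δQ = 0.159 × 0.00101 = 0.000160.

0.000160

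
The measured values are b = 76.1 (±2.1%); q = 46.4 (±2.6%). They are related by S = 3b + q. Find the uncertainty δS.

4.94

Sums and differences: (δS)² = Σ (cᵢ δxᵢ)².
  (3·δb)² = 23.0;  (δq)² = 1.46
δS = √(24.4) = 4.94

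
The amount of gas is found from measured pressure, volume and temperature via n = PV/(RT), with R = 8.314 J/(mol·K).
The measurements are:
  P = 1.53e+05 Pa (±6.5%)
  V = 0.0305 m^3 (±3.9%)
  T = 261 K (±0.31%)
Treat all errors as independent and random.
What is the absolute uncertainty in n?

For a monomial n ∝ P, V, T^-1, fractional errors add in quadrature:
  (1·δP/P)² = (1×0.0650)² = 0.00423;  (1·δV/V)² = (1×0.0390)² = 0.00152;  (-1·δT/T)² = (-1×0.00310)² = 9.61e-06
δn/n = √(0.00576) = 0.0759
n = 2.15 mol, so δn = 0.0759 × 2.15 = 0.163 mol.

0.163 mol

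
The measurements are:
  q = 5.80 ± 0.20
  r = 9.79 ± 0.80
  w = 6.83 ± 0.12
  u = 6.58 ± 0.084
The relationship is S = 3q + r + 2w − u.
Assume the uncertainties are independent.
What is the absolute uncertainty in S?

Absolute uncertainties add in quadrature for a linear combination:
  (3·δq)² = 0.360;  (δr)² = 0.640;  (2·δw)² = 0.0576;  (δu)² = 0.00706
δS = √(1.06) = 1.03

1.03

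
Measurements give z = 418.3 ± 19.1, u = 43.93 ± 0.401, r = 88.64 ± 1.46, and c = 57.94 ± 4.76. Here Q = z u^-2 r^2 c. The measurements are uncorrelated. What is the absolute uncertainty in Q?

9990

Each factor contributes (exponent × relative error)² to (δQ/Q)²:
  (1·δz/z)² = (1×0.0457)² = 0.00208;  (-2·δu/u)² = (-2×0.00913)² = 0.000333;  (2·δr/r)² = (2×0.0165)² = 0.00109;  (1·δc/c)² = (1×0.0822)² = 0.00675
δQ/Q = √(0.0103) = 0.101
Q = 98670, so δQ = 0.101 × 98670 = 9990.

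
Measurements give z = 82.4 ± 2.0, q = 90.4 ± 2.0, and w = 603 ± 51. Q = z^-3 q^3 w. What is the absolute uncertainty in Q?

Since Q is a product/quotient, work with relative uncertainties:
  (-3·δz/z)² = (-3×0.0243)² = 0.00530;  (3·δq/q)² = (3×0.0221)² = 0.00441;  (1·δw/w)² = (1×0.0846)² = 0.00715
δQ/Q = √(0.0169) = 0.130
Q = 796, so δQ = 0.130 × 796 = 103.

103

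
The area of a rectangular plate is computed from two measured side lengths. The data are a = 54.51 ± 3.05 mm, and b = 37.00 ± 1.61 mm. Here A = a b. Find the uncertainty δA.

143 mm^2

Since A is a product/quotient, work with relative uncertainties:
  (1·δa/a)² = (1×0.0560)² = 0.00313;  (1·δb/b)² = (1×0.0435)² = 0.00189
δA/A = √(0.00502) = 0.0709
A = 2017 mm^2, so δA = 0.0709 × 2017 = 143 mm^2.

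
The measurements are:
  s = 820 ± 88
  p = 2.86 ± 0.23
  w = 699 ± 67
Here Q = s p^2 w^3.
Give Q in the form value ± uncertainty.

Relative error in a monomial: (δQ/Q)² = Σ (nᵢ · δxᵢ/xᵢ)².
  (1·δs/s)² = (1×0.107)² = 0.0115;  (2·δp/p)² = (2×0.0804)² = 0.0259;  (3·δw/w)² = (3×0.0959)² = 0.0827
δQ/Q = √(0.120) = 0.347
Q = 2.29e+12, so δQ = 0.347 × 2.29e+12 = 7.94e+11.

(2.29 ± 0.794) × 10^12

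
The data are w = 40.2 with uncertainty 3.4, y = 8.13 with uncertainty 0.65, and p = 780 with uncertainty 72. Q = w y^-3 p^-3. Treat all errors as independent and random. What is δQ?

Q is a product of powers, so relative uncertainties combine in quadrature:
  (1·δw/w)² = (1×0.0846)² = 0.00715;  (-3·δy/y)² = (-3×0.0800)² = 0.0575;  (-3·δp/p)² = (-3×0.0923)² = 0.0767
δQ/Q = √(0.141) = 0.376
Q = 1.58e-10, so δQ = 0.376 × 1.58e-10 = 5.93e-11.

5.93e-11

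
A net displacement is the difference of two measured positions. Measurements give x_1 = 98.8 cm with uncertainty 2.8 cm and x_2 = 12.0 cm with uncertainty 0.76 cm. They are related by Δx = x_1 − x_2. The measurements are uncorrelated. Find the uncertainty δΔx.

2.90 cm

For a sum/difference, combine absolute errors in quadrature:
  (δx_1)² = 7.84;  (δx_2)² = 0.578
δΔx = √(8.42) = 2.90 cm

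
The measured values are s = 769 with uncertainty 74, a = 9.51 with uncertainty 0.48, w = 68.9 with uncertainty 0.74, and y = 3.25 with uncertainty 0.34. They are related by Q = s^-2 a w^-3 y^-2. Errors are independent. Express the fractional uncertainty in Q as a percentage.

29.1%

Q is a product of powers, so relative uncertainties combine in quadrature:
  (-2·δs/s)² = (-2×0.0962)² = 0.0370;  (1·δa/a)² = (1×0.0505)² = 0.00255;  (-3·δw/w)² = (-3×0.0107)² = 0.00104;  (-2·δy/y)² = (-2×0.105)² = 0.0438
δQ/Q = √(0.0844) = 0.291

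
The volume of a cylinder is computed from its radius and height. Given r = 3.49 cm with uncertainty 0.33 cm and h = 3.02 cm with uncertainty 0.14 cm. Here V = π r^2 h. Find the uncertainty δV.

For a monomial V ∝ r^2, h, fractional errors add in quadrature:
  (2·δr/r)² = (2×0.0946)² = 0.0358;  (1·δh/h)² = (1×0.0464)² = 0.00215
δV/V = √(0.0379) = 0.195
V = 116 cm^3, so δV = 0.195 × 116 = 22.5 cm^3.

22.5 cm^3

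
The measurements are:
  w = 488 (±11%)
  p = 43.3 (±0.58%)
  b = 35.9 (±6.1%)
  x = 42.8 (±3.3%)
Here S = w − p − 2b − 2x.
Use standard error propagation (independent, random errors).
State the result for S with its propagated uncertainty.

287 ± 53.9

For a sum/difference, combine absolute errors in quadrature:
  (δw)² = 2880;  (δp)² = 0.0631;  (2·δb)² = 19.2;  (2·δx)² = 7.98
δS = √(2910) = 53.9
S = 287.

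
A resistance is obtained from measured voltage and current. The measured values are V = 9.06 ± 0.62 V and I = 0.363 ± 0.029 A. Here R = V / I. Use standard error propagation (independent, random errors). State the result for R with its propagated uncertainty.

25.0 ± 2.63 Ω

Products/powers → add relative errors in quadrature, weighted by exponent:
  (1·δV/V)² = (1×0.0684)² = 0.00468;  (-1·δI/I)² = (-1×0.0799)² = 0.00638
δR/R = √(0.0111) = 0.105
R = 25.0 Ω, so δR = 0.105 × 25.0 = 2.63 Ω.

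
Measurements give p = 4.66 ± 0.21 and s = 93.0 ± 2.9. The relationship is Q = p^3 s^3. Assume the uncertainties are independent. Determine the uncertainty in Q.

1.34e+07

For a monomial Q ∝ p^3, s^3, fractional errors add in quadrature:
  (3·δp/p)² = (3×0.0451)² = 0.0183;  (3·δs/s)² = (3×0.0312)² = 0.00875
δQ/Q = √(0.0270) = 0.164
Q = 8.14e+07, so δQ = 0.164 × 8.14e+07 = 1.34e+07.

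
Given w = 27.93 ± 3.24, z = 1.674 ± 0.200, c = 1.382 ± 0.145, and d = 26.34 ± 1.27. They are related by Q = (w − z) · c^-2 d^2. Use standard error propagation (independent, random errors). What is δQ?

Let u = w − z = 26.26. δu = √(δw² + δz²) = √(10.5 + 0.0400) = 3.25, so δu/u = 0.124.
Q is then a monomial in u, c, d:
δQ/Q = √((δu/u)² + (-2·δc/c)² + (2·δd/d)²) = √(0.0153 + 0.0440 + 0.00930) = 0.262
Q = 9538, so δQ = 0.262 × 9538 = 2500.

2500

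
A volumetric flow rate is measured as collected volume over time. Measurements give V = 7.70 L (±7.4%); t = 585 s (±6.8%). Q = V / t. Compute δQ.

Relative error in a monomial: (δQ/Q)² = Σ (nᵢ · δxᵢ/xᵢ)².
  (1·δV/V)² = (1×0.0740)² = 0.00548;  (-1·δt/t)² = (-1×0.0680)² = 0.00462
δQ/Q = √(0.0101) = 0.100
Q = 0.0132 L/s, so δQ = 0.100 × 0.0132 = 0.00132 L/s.

0.00132 L/s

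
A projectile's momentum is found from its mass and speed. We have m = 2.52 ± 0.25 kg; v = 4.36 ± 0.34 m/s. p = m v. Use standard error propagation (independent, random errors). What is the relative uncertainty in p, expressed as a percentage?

Products/powers → add relative errors in quadrature, weighted by exponent:
  (1·δm/m)² = (1×0.0992)² = 0.00984;  (1·δv/v)² = (1×0.0780)² = 0.00608
δp/p = √(0.0159) = 0.126

12.6%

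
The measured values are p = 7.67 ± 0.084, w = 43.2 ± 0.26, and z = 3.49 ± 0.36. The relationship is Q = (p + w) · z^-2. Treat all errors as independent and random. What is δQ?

0.862

Let u = p + w = 50.9. δu = √(δp² + δw²) = √(0.00706 + 0.0676) = 0.273, so δu/u = 0.00537.
Q is then a monomial in u, z:
δQ/Q = √((δu/u)² + (-2·δz/z)²) = √(2.88e-05 + 0.0426) = 0.206
Q = 4.18, so δQ = 0.206 × 4.18 = 0.862.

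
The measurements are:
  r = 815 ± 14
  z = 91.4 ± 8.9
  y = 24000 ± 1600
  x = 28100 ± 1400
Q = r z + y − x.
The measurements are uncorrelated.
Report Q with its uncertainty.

Let p = r·z = 74500. δp/p = √((1·δr/r)² + (1·δz/z)²) = √(0.000295 + 0.00948) = 0.0989, so δp = 7370.
Q = p + y − x: δQ = √(δp² + δy² + δx²) = √(5.43e+07 + 2.56e+06 + 1.96e+06) = 7670
Q = 70400.

70400 ± 7670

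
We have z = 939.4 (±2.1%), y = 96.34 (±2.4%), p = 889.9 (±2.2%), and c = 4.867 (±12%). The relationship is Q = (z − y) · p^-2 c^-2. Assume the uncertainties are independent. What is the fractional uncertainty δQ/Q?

0.245

Let u = z − y = 843.1. δu = √(δz² + δy²) = √(389 + 5.35) = 19.9, so δu/u = 0.0236.
Q is then a monomial in u, p, c:
δQ/Q = √((δu/u)² + (-2·δp/p)² + (-2·δc/c)²) = √(0.000555 + 0.00194 + 0.0576) = 0.245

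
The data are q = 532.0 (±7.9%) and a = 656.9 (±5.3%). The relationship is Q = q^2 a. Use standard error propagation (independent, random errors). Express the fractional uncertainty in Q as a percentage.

Products/powers → add relative errors in quadrature, weighted by exponent:
  (2·δq/q)² = (2×0.0790)² = 0.0250;  (1·δa/a)² = (1×0.0530)² = 0.00281
δQ/Q = √(0.0278) = 0.167

16.7%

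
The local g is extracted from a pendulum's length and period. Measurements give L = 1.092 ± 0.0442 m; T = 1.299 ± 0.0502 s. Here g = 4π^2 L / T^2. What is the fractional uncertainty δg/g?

0.0872

Products/powers → add relative errors in quadrature, weighted by exponent:
  (1·δL/L)² = (1×0.0405)² = 0.00164;  (-2·δT/T)² = (-2×0.0386)² = 0.00597
δg/g = √(0.00761) = 0.0872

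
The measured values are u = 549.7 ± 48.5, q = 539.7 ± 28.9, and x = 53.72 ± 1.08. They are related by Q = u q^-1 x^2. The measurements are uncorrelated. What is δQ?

Relative error in a monomial: (δQ/Q)² = Σ (nᵢ · δxᵢ/xᵢ)².
  (1·δu/u)² = (1×0.0882)² = 0.00778;  (-1·δq/q)² = (-1×0.0535)² = 0.00287;  (2·δx/x)² = (2×0.0201)² = 0.00162
δQ/Q = √(0.0123) = 0.111
Q = 2939, so δQ = 0.111 × 2939 = 326.

326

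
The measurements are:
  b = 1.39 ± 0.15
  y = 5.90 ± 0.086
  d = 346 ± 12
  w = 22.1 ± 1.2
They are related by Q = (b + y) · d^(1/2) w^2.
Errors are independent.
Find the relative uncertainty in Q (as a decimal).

Let u = b + y = 7.29. δu = √(δb² + δy²) = √(0.0225 + 0.00740) = 0.173, so δu/u = 0.0237.
Q is then a monomial in u, d, w:
δQ/Q = √((δu/u)² + (½·δd/d)² + (2·δw/w)²) = √(0.000563 + 0.000301 + 0.0118) = 0.113

0.113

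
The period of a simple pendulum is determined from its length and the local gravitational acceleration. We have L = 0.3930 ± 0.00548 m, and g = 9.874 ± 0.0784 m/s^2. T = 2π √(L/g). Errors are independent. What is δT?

0.0101 s

Since T is a product/quotient, work with relative uncertainties:
  (½·δL/L)² = (0.5×0.0139)² = 4.86e-05;  (−½·δg/g)² = (-0.5×0.00794)² = 1.58e-05
δT/T = √(6.44e-05) = 0.00802
T = 1.254 s, so δT = 0.00802 × 1.254 = 0.0101 s.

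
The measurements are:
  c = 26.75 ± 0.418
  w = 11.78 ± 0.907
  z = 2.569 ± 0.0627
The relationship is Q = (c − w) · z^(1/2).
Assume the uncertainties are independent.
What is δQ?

Let u = c − w = 14.97. δu = √(δc² + δw²) = √(0.175 + 0.823) = 0.999, so δu/u = 0.0667.
Q is then a monomial in u, z:
δQ/Q = √((δu/u)² + (½·δz/z)²) = √(0.00445 + 0.000149) = 0.0678
Q = 23.99, so δQ = 0.0678 × 23.99 = 1.63.

1.63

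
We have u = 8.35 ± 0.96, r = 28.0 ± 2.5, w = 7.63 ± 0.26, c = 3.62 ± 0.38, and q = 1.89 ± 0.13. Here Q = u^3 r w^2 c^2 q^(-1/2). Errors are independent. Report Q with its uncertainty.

(9.05 ± 3.80) × 10^6

Products/powers → add relative errors in quadrature, weighted by exponent:
  (3·δu/u)² = (3×0.115)² = 0.119;  (1·δr/r)² = (1×0.0893)² = 0.00797;  (2·δw/w)² = (2×0.0341)² = 0.00464;  (2·δc/c)² = (2×0.105)² = 0.0441;  (−½·δq/q)² = (-0.5×0.0688)² = 0.00118
δQ/Q = √(0.177) = 0.421
Q = 9.05e+06, so δQ = 0.421 × 9.05e+06 = 3.8e+06.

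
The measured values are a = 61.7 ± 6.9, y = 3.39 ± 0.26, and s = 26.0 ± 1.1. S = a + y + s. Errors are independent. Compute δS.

Absolute uncertainties add in quadrature for a linear combination:
  (δa)² = 47.6;  (δy)² = 0.0676;  (δs)² = 1.21
δS = √(48.9) = 6.99

6.99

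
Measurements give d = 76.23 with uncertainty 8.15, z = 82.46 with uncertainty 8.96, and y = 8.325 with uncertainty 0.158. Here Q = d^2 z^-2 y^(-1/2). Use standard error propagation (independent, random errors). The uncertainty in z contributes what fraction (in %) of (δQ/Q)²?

(δQ/Q)² = (2·δd/d)² + (-2·δz/z)² + (−½·δy/y)²
  d term: (2×0.107)² = 0.0457
  z term: (-2×0.109)² = 0.0472
  y term: (-0.5×0.0190)² = 9.01e-05
Total = 0.0930. Share from z = 0.0472/0.0930 = 0.508.

50.8%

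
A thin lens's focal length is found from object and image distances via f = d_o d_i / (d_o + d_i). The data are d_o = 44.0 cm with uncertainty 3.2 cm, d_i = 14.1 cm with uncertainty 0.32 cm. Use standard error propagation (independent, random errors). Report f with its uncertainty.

10.7 ± 0.263 cm

∂f/∂d_o = (d_i/(d_o+d_i))² = 0.0589;  ∂f/∂d_i = (d_o/(d_o+d_i))² = 0.574
δf = √((∂f/∂d_o · δd_o)² + (∂f/∂d_i · δd_i)²) = √(0.0355 + 0.0337) = 0.263 cm
f = 10.7 cm.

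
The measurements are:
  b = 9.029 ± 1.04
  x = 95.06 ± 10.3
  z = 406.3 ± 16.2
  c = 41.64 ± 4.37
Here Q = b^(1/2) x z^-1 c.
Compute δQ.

4.87

Relative error in a monomial: (δQ/Q)² = Σ (nᵢ · δxᵢ/xᵢ)².
  (½·δb/b)² = (0.5×0.115)² = 0.00332;  (1·δx/x)² = (1×0.108)² = 0.0117;  (-1·δz/z)² = (-1×0.0399)² = 0.00159;  (1·δc/c)² = (1×0.105)² = 0.0110
δQ/Q = √(0.0277) = 0.166
Q = 29.27, so δQ = 0.166 × 29.27 = 4.87.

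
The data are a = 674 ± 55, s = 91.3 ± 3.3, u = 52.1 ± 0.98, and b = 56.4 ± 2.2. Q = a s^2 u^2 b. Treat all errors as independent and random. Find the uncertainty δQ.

Each factor contributes (exponent × relative error)² to (δQ/Q)²:
  (1·δa/a)² = (1×0.0816)² = 0.00666;  (2·δs/s)² = (2×0.0361)² = 0.00523;  (2·δu/u)² = (2×0.0188)² = 0.00142;  (1·δb/b)² = (1×0.0390)² = 0.00152
δQ/Q = √(0.0148) = 0.122
Q = 8.6e+11, so δQ = 0.122 × 8.6e+11 = 1.05e+11.

1.05e+11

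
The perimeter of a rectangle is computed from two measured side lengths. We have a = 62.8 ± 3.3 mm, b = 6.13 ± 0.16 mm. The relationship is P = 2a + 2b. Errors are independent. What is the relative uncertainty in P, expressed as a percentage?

Absolute uncertainties add in quadrature for a linear combination:
  (2·δa)² = 43.6;  (2·δb)² = 0.102
δP = √(43.7) = 6.61 mm
P = 138 mm, so δP/P = 6.61/138 = 0.0479.

4.79%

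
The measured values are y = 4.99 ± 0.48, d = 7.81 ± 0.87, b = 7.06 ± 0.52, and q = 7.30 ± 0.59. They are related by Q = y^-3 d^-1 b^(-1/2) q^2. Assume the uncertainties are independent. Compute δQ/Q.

Each factor contributes (exponent × relative error)² to (δQ/Q)²:
  (-3·δy/y)² = (-3×0.0962)² = 0.0833;  (-1·δd/d)² = (-1×0.111)² = 0.0124;  (−½·δb/b)² = (-0.5×0.0737)² = 0.00136;  (2·δq/q)² = (2×0.0808)² = 0.0261
δQ/Q = √(0.123) = 0.351

0.351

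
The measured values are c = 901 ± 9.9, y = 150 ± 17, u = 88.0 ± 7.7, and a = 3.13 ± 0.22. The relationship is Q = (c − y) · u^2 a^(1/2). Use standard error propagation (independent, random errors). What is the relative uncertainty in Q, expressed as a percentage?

Let w = c − y = 751. δw = √(δc² + δy²) = √(98.0 + 289) = 19.7, so δw/w = 0.0262.
Q is then a monomial in w, u, a:
δQ/Q = √((δw/w)² + (2·δu/u)² + (½·δa/a)²) = √(0.000686 + 0.0306 + 0.00124) = 0.180

18.0%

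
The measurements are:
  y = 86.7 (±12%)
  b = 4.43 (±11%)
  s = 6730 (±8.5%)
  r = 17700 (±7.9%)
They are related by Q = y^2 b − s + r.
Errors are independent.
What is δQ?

8920

Let p = y^2·b = 33300. δp/p = √((2·δy/y)² + (1·δb/b)²) = √(0.0576 + 0.0121) = 0.264, so δp = 8790.
Q = p − s + r: δQ = √(δp² + δs² + δr²) = √(7.73e+07 + 3.27e+05 + 1.96e+06) = 8920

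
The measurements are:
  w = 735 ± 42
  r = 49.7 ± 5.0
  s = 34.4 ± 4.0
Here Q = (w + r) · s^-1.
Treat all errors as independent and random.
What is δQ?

2.92

Let u = w + r = 785. δu = √(δw² + δr²) = √(1760 + 25.0) = 42.3, so δu/u = 0.0539.
Q is then a monomial in u, s:
δQ/Q = √((δu/u)² + (-1·δs/s)²) = √(0.00291 + 0.0135) = 0.128
Q = 22.8, so δQ = 0.128 × 22.8 = 2.92.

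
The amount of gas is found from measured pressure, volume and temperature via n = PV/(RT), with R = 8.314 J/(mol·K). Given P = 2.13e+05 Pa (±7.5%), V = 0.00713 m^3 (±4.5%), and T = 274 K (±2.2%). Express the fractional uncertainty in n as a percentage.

9.02%

Since n is a product/quotient, work with relative uncertainties:
  (1·δP/P)² = (1×0.0750)² = 0.00562;  (1·δV/V)² = (1×0.0450)² = 0.00202;  (-1·δT/T)² = (-1×0.0220)² = 0.000484
δn/n = √(0.00813) = 0.0902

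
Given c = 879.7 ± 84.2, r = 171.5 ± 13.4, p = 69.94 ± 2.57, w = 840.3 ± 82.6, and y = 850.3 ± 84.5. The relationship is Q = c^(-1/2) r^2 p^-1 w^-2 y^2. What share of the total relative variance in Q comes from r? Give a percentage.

23.0%

(δQ/Q)² = (−½·δc/c)² + (2·δr/r)² + (-1·δp/p)² + (-2·δw/w)² + (2·δy/y)²
  c term: (-0.5×0.0957)² = 0.00229
  r term: (2×0.0781)² = 0.0244
  p term: (-1×0.0367)² = 0.00135
  w term: (-2×0.0983)² = 0.0387
  y term: (2×0.0994)² = 0.0395
Total = 0.106. Share from r = 0.0244/0.106 = 0.230.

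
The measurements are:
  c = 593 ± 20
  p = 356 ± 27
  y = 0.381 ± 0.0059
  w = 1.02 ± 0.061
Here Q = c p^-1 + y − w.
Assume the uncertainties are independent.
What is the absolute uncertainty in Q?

Let h = c·p^-1 = 1.67. δh/h = √((1·δc/c)² + (-1·δp/p)²) = √(0.00114 + 0.00575) = 0.0830, so δh = 0.138.
Q = h + y − w: δQ = √(δh² + δy² + δw²) = √(0.0191 + 3.48e-05 + 0.00372) = 0.151

0.151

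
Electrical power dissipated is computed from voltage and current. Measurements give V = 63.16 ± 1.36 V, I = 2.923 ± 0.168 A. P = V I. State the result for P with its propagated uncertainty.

184.6 ± 11.3 W

Since P is a product/quotient, work with relative uncertainties:
  (1·δV/V)² = (1×0.0215)² = 0.000464;  (1·δI/I)² = (1×0.0575)² = 0.00330
δP/P = √(0.00377) = 0.0614
P = 184.6 W, so δP = 0.0614 × 184.6 = 11.3 W.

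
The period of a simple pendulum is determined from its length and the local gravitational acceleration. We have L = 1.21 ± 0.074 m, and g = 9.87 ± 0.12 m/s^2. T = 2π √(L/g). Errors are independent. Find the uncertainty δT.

0.0686 s

For a monomial T ∝ L^(1/2), g^(-1/2), fractional errors add in quadrature:
  (½·δL/L)² = (0.5×0.0612)² = 0.000935;  (−½·δg/g)² = (-0.5×0.0122)² = 3.7e-05
δT/T = √(0.000972) = 0.0312
T = 2.20 s, so δT = 0.0312 × 2.20 = 0.0686 s.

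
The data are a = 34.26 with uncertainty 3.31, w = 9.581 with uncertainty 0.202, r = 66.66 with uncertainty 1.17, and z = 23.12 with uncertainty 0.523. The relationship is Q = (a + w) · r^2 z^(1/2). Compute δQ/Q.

Let u = a + w = 43.84. δu = √(δa² + δw²) = √(11.0 + 0.0408) = 3.32, so δu/u = 0.0756.
Q is then a monomial in u, r, z:
δQ/Q = √((δu/u)² + (2·δr/r)² + (½·δz/z)²) = √(0.00572 + 0.00123 + 0.000128) = 0.0842

0.0842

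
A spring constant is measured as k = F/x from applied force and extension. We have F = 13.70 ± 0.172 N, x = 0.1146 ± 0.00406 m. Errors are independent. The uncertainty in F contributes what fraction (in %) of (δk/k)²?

(δk/k)² = (1·δF/F)² + (-1·δx/x)²
  F term: (1×0.0126)² = 0.000158
  x term: (-1×0.0354)² = 0.00126
Total = 0.00141. Share from F = 0.000158/0.00141 = 0.112.

11.2%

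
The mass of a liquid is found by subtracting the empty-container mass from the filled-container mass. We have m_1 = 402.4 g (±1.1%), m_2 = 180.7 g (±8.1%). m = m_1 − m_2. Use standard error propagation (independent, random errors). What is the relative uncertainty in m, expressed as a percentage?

6.90%

Each term contributes (cᵢ δxᵢ)² to (δm)²:
  (δm_1)² = 19.6;  (δm_2)² = 214
δm = √(234) = 15.3 g
m = 221.7 g, so δm/m = 15.3/221.7 = 0.0690.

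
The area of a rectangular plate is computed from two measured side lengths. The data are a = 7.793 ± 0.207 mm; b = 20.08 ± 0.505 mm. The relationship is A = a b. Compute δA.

Since A is a product/quotient, work with relative uncertainties:
  (1·δa/a)² = (1×0.0266)² = 0.000706;  (1·δb/b)² = (1×0.0251)² = 0.000632
δA/A = √(0.00134) = 0.0366
A = 156.5 mm^2, so δA = 0.0366 × 156.5 = 5.72 mm^2.

5.72 mm^2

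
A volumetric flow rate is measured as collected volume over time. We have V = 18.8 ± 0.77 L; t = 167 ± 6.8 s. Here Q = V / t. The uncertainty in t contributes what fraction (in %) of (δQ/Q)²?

(δQ/Q)² = (1·δV/V)² + (-1·δt/t)²
  V term: (1×0.0410)² = 0.00168
  t term: (-1×0.0407)² = 0.00166
Total = 0.00334. Share from t = 0.00166/0.00334 = 0.497.

49.7%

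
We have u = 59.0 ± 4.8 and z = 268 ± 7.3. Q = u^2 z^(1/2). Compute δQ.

9300

Q is a product of powers, so relative uncertainties combine in quadrature:
  (2·δu/u)² = (2×0.0814)² = 0.0265;  (½·δz/z)² = (0.5×0.0272)² = 0.000185
δQ/Q = √(0.0267) = 0.163
Q = 57000, so δQ = 0.163 × 57000 = 9300.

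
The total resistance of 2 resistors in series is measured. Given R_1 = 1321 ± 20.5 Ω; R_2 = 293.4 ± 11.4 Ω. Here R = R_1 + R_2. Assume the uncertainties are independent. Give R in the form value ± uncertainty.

1614 ± 23.5 Ω

R is a linear combination, so absolute uncertainties add in quadrature:
  (δR_1)² = 420;  (δR_2)² = 130
δR = √(550) = 23.5 Ω
R = 1614 Ω.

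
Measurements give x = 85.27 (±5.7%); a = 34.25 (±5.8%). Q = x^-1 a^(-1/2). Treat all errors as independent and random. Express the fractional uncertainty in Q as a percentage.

6.40%

Each factor contributes (exponent × relative error)² to (δQ/Q)²:
  (-1·δx/x)² = (-1×0.0570)² = 0.00325;  (−½·δa/a)² = (-0.5×0.0580)² = 0.000841
δQ/Q = √(0.00409) = 0.0640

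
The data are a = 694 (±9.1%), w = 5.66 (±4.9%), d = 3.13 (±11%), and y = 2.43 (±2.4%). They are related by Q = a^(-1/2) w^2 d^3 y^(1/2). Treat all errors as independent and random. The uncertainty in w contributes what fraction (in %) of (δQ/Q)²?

7.96%

(δQ/Q)² = (−½·δa/a)² + (2·δw/w)² + (3·δd/d)² + (½·δy/y)²
  a term: (-0.5×0.0910)² = 0.00207
  w term: (2×0.0490)² = 0.00960
  d term: (3×0.110)² = 0.109
  y term: (0.5×0.0240)² = 0.000144
Total = 0.121. Share from w = 0.00960/0.121 = 0.0796.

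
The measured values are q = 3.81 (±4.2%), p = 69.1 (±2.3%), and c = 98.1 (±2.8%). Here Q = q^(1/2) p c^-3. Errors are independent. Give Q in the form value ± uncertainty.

(1.43 ± 0.128) × 10^-4

Q is a product of powers, so relative uncertainties combine in quadrature:
  (½·δq/q)² = (0.5×0.0420)² = 0.000441;  (1·δp/p)² = (1×0.0230)² = 0.000529;  (-3·δc/c)² = (-3×0.0280)² = 0.00706
δQ/Q = √(0.00803) = 0.0896
Q = 0.000143, so δQ = 0.0896 × 0.000143 = 1.28e-05.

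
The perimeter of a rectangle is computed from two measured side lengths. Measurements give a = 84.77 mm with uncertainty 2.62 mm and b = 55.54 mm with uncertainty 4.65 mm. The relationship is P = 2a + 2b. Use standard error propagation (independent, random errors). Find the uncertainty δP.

10.7 mm

For a sum/difference, combine absolute errors in quadrature:
  (2·δa)² = 27.5;  (2·δb)² = 86.5
δP = √(114) = 10.7 mm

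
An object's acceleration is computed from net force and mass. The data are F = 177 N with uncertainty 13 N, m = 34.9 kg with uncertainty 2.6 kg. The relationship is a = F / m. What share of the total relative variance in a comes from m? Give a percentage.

50.7%

(δa/a)² = (1·δF/F)² + (-1·δm/m)²
  F term: (1×0.0734)² = 0.00539
  m term: (-1×0.0745)² = 0.00555
Total = 0.0109. Share from m = 0.00555/0.0109 = 0.507.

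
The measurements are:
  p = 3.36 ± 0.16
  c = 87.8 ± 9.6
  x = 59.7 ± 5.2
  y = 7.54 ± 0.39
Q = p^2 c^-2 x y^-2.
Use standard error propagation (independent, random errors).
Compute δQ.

0.000422

For a monomial Q ∝ p^2, c^-2, x, y^-2, fractional errors add in quadrature:
  (2·δp/p)² = (2×0.0476)² = 0.00907;  (-2·δc/c)² = (-2×0.109)² = 0.0478;  (1·δx/x)² = (1×0.0871)² = 0.00759;  (-2·δy/y)² = (-2×0.0517)² = 0.0107
δQ/Q = √(0.0752) = 0.274
Q = 0.00154, so δQ = 0.274 × 0.00154 = 0.000422.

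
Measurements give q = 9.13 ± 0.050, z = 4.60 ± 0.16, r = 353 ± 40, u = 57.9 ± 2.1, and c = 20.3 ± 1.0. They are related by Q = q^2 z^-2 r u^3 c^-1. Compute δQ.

2.38e+06

Q is a product of powers, so relative uncertainties combine in quadrature:
  (2·δq/q)² = (2×0.00548)² = 0.000120;  (-2·δz/z)² = (-2×0.0348)² = 0.00484;  (1·δr/r)² = (1×0.113)² = 0.0128;  (3·δu/u)² = (3×0.0363)² = 0.0118;  (-1·δc/c)² = (-1×0.0493)² = 0.00243
δQ/Q = √(0.0321) = 0.179
Q = 1.33e+07, so δQ = 0.179 × 1.33e+07 = 2.38e+06.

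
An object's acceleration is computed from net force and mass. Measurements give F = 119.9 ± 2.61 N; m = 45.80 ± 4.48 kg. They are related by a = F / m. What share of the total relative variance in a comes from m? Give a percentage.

(δa/a)² = (1·δF/F)² + (-1·δm/m)²
  F term: (1×0.0218)² = 0.000474
  m term: (-1×0.0978)² = 0.00957
Total = 0.0100. Share from m = 0.00957/0.0100 = 0.953.

95.3%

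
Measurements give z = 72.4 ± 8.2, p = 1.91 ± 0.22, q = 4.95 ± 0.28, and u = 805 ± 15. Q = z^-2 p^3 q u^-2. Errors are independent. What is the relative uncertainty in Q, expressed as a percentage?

41.9%

Since Q is a product/quotient, work with relative uncertainties:
  (-2·δz/z)² = (-2×0.113)² = 0.0513;  (3·δp/p)² = (3×0.115)² = 0.119;  (1·δq/q)² = (1×0.0566)² = 0.00320;  (-2·δu/u)² = (-2×0.0186)² = 0.00139
δQ/Q = √(0.175) = 0.419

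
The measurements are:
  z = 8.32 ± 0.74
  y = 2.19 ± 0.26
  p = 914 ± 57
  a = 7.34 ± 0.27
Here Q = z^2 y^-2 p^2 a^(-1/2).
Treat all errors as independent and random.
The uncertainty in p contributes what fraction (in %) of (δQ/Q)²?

(δQ/Q)² = (2·δz/z)² + (-2·δy/y)² + (2·δp/p)² + (−½·δa/a)²
  z term: (2×0.0889)² = 0.0316
  y term: (-2×0.119)² = 0.0564
  p term: (2×0.0624)² = 0.0156
  a term: (-0.5×0.0368)² = 0.000338
Total = 0.104. Share from p = 0.0156/0.104 = 0.150.

15.0%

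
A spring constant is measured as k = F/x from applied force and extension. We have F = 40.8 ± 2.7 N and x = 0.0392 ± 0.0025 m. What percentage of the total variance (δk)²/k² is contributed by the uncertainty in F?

(δk/k)² = (1·δF/F)² + (-1·δx/x)²
  F term: (1×0.0662)² = 0.00438
  x term: (-1×0.0638)² = 0.00407
Total = 0.00845. Share from F = 0.00438/0.00845 = 0.518.

51.8%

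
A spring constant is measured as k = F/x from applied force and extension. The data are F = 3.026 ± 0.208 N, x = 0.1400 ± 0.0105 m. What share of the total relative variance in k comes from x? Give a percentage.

54.3%

(δk/k)² = (1·δF/F)² + (-1·δx/x)²
  F term: (1×0.0687)² = 0.00472
  x term: (-1×0.0750)² = 0.00562
Total = 0.0103. Share from x = 0.00562/0.0103 = 0.543.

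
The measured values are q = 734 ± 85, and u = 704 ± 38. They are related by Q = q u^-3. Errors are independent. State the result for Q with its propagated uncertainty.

(2.10 ± 0.419) × 10^-6

Since Q is a product/quotient, work with relative uncertainties:
  (1·δq/q)² = (1×0.116)² = 0.0134;  (-3·δu/u)² = (-3×0.0540)² = 0.0262
δQ/Q = √(0.0396) = 0.199
Q = 2.1e-06, so δQ = 0.199 × 2.1e-06 = 4.19e-07.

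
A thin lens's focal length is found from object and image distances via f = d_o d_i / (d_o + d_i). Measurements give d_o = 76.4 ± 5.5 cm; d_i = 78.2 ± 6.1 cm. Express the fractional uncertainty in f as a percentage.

∂f/∂d_o = (d_i/(d_o+d_i))² = 0.256;  ∂f/∂d_i = (d_o/(d_o+d_i))² = 0.244
δf = √((∂f/∂d_o · δd_o)² + (∂f/∂d_i · δd_i)²) = √(1.98 + 2.22) = 2.05 cm
f = 38.6 cm, so δf/f = 2.05/38.6 = 0.0530.

5.30%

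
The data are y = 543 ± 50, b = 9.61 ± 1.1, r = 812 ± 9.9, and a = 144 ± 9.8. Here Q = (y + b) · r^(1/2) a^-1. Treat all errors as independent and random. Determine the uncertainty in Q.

Let u = y + b = 553. δu = √(δy² + δb²) = √(2500 + 1.21) = 50.0, so δu/u = 0.0905.
Q is then a monomial in u, r, a:
δQ/Q = √((δu/u)² + (½·δr/r)² + (-1·δa/a)²) = √(0.00819 + 3.72e-05 + 0.00463) = 0.113
Q = 109, so δQ = 0.113 × 109 = 12.4.

12.4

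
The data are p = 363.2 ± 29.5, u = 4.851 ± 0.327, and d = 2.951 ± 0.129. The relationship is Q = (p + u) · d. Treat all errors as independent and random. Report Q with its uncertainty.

1086 ± 99.2

Let w = p + u = 368.1. δw = √(δp² + δu²) = √(870 + 0.107) = 29.5, so δw/w = 0.0802.
Q is then a monomial in w, d:
δQ/Q = √((δw/w)² + (1·δd/d)²) = √(0.00643 + 0.00191) = 0.0913
Q = 1086, so δQ = 0.0913 × 1086 = 99.2.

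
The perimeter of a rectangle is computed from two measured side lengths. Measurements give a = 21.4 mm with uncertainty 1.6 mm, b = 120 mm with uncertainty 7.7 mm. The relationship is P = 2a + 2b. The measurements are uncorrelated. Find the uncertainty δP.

Absolute uncertainties add in quadrature for a linear combination:
  (2·δa)² = 10.2;  (2·δb)² = 237
δP = √(247) = 15.7 mm

15.7 mm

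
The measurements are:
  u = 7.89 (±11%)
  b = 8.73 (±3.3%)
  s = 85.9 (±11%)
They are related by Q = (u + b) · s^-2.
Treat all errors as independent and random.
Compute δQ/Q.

0.227

Let w = u + b = 16.6. δw = √(δu² + δb²) = √(0.753 + 0.0830) = 0.914, so δw/w = 0.0550.
Q is then a monomial in w, s:
δQ/Q = √((δw/w)² + (-2·δs/s)²) = √(0.00303 + 0.0484) = 0.227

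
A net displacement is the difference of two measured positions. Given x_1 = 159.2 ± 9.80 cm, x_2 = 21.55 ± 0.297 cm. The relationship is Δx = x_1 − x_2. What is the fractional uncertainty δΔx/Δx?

0.0712

Each term contributes (cᵢ δxᵢ)² to (δΔx)²:
  (δx_1)² = 96.0;  (δx_2)² = 0.0882
δΔx = √(96.1) = 9.80 cm
Δx = 137.6 cm, so δΔx/Δx = 9.80/137.6 = 0.0712.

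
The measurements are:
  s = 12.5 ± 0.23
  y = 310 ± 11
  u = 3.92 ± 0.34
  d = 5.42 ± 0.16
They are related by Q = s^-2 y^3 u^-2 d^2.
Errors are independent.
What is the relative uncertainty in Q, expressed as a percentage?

Relative error in a monomial: (δQ/Q)² = Σ (nᵢ · δxᵢ/xᵢ)².
  (-2·δs/s)² = (-2×0.0184)² = 0.00135;  (3·δy/y)² = (3×0.0355)² = 0.0113;  (-2·δu/u)² = (-2×0.0867)² = 0.0301;  (2·δd/d)² = (2×0.0295)² = 0.00349
δQ/Q = √(0.0463) = 0.215

21.5%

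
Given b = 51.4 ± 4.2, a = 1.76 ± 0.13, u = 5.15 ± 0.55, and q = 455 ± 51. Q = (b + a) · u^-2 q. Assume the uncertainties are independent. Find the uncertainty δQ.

231

Let w = b + a = 53.2. δw = √(δb² + δa²) = √(17.6 + 0.0169) = 4.20, so δw/w = 0.0790.
Q is then a monomial in w, u, q:
δQ/Q = √((δw/w)² + (-2·δu/u)² + (1·δq/q)²) = √(0.00625 + 0.0456 + 0.0126) = 0.254
Q = 912, so δQ = 0.254 × 912 = 231.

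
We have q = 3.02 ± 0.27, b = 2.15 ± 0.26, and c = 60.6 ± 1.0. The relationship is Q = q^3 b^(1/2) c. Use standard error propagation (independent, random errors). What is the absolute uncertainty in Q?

Products/powers → add relative errors in quadrature, weighted by exponent:
  (3·δq/q)² = (3×0.0894)² = 0.0719;  (½·δb/b)² = (0.5×0.121)² = 0.00366;  (1·δc/c)² = (1×0.0165)² = 0.000272
δQ/Q = √(0.0759) = 0.275
Q = 2450, so δQ = 0.275 × 2450 = 674.

674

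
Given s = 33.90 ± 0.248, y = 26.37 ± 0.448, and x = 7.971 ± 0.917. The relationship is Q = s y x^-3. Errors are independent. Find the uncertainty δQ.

0.610

For a monomial Q ∝ s, y, x^-3, fractional errors add in quadrature:
  (1·δs/s)² = (1×0.00732)² = 5.35e-05;  (1·δy/y)² = (1×0.0170)² = 0.000289;  (-3·δx/x)² = (-3×0.115)² = 0.119
δQ/Q = √(0.119) = 0.346
Q = 1.765, so δQ = 0.346 × 1.765 = 0.610.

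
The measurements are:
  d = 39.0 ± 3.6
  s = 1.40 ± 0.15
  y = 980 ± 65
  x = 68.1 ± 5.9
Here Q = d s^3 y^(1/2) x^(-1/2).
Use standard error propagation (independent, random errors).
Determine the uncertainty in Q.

138

Q is a product of powers, so relative uncertainties combine in quadrature:
  (1·δd/d)² = (1×0.0923)² = 0.00852;  (3·δs/s)² = (3×0.107)² = 0.103;  (½·δy/y)² = (0.5×0.0663)² = 0.00110;  (−½·δx/x)² = (-0.5×0.0866)² = 0.00188
δQ/Q = √(0.115) = 0.339
Q = 406, so δQ = 0.339 × 406 = 138.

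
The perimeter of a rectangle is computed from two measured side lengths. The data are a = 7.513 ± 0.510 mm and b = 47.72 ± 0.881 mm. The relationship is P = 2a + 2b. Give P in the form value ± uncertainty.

110.5 ± 2.04 mm

Absolute uncertainties add in quadrature for a linear combination:
  (2·δa)² = 1.04;  (2·δb)² = 3.10
δP = √(4.15) = 2.04 mm
P = 110.5 mm.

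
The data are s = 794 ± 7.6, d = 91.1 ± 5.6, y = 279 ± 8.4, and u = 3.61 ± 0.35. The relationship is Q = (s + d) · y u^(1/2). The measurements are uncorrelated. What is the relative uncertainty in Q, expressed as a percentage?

5.81%

Let w = s + d = 885. δw = √(δs² + δd²) = √(57.8 + 31.4) = 9.44, so δw/w = 0.0107.
Q is then a monomial in w, y, u:
δQ/Q = √((δw/w)² + (1·δy/y)² + (½·δu/u)²) = √(0.000114 + 0.000906 + 0.00235) = 0.0581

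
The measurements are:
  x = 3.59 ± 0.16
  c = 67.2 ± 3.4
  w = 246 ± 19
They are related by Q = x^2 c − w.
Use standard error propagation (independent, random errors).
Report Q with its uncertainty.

620 ± 90.8

Let p = x^2·c = 866. δp/p = √((2·δx/x)² + (1·δc/c)²) = √(0.00795 + 0.00256) = 0.102, so δp = 88.8.
Q = p − w: δQ = √(δp² + δw²) = √(7880 + 361) = 90.8
Q = 620.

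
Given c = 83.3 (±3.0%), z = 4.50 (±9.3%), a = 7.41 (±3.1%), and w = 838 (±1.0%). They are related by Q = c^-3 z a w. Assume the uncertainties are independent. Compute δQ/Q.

Since Q is a product/quotient, work with relative uncertainties:
  (-3·δc/c)² = (-3×0.0300)² = 0.00810;  (1·δz/z)² = (1×0.0930)² = 0.00865;  (1·δa/a)² = (1×0.0310)² = 0.000961;  (1·δw/w)² = (1×0.0100)² = 0.000100
δQ/Q = √(0.0178) = 0.133

0.133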